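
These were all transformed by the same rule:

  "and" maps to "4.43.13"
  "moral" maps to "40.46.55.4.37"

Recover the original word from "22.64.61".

a(#1)→4 and n(#14)→43: differences scale by 3, so n = 3·pos + 1. Each letter becomes 3×(its alphabet position, a=1..z=26) + 1.
Undoing it on 22.64.61: 22→(22−1)÷3=7=g, 64→(64−1)÷3=21=u, 61→(61−1)÷3=20=t.

gut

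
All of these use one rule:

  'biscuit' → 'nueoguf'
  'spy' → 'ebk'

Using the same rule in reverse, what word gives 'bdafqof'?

Compare letters: b→n is +12, i→u is +12, s→e is +12 — a constant shift. Each letter is shifted forward by 12 in the alphabet (a Caesar shift of +12).
Undoing it on bdafqof: b−12=p, d−12=r, a−12=o, f−12=t, q−12=e, o−12=c, f−12=t.

protect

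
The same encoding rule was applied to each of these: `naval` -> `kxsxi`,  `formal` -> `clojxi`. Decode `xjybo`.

Compare letters: n→k is +23, a→x is +23, v→s is +23 — a constant shift. This is a Caesar cipher with shift 23.
Undoing it on xjybo: x−23=a, j−23=m, y−23=b, b−23=e, o−23=r.

amber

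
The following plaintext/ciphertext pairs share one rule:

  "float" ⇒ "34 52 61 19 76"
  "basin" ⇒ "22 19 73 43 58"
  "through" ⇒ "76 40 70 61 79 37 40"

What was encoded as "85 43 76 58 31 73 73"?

f(#6)→34 and l(#12)→52: differences scale by 3, so n = 3·pos + 16. With a=1..z=26, the number is 3·pos + 16.
Undoing it on 85 43 76 58 31 73 73: 85→(85−16)÷3=23=w, 43→(43−16)÷3=9=i, 76→(76−16)÷3=20=t, 58→(58−16)÷3=14=n, 31→(31−16)÷3=5=e, 73→(73−16)÷3=19=s, 73→(73−16)÷3=19=s.

witness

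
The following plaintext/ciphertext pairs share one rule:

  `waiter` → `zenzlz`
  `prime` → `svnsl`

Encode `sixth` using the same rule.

vmczo

In waiter: w→z is +3, a→e is +4, i→n is +5, t→z is +6 — the shift increases by 1 each position. Each letter shifts forward by (position + 3), i.e. 3, 4, 5, … — the shift grows by one for each successive letter.
On sixth: s+3=v, i+4=m, x+5=c, t+6=z, h+7=o.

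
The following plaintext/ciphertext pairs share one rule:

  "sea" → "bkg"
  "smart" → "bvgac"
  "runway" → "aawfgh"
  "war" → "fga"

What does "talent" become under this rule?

cgukwc

The rule splits by letter class: vowels +6, consonants +9.
For talent: t(cons)+9=c, a(vowel)+6=g, l(cons)+9=u, e(vowel)+6=k, n(cons)+9=w, t(cons)+9=c.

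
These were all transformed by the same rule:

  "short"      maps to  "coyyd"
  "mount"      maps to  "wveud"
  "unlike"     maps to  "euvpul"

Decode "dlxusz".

tennis

Shifts by position in short: pos 0: s→c (+10), pos 1: h→o (+7), pos 2: o→y (+10), pos 3: r→y (+7) — repeating every 2. It's a Vigenère-style cipher with numeric key [10,7]: position i shifts by key[i mod 2].
Decoding dlxusz: d−10=t, l−7=e, x−10=n, u−7=n, s−10=i, z−7=s.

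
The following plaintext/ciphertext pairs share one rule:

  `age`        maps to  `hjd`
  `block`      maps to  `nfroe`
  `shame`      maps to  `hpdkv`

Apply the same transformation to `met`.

The output letters match the input read backwards, each shifted +3: age reversed is ega. The word is reversed, then every letter is shifted forward by 3.
Applying it to met: reverse → tem; then shift: t+3=w, e+3=h, m+3=p.

whp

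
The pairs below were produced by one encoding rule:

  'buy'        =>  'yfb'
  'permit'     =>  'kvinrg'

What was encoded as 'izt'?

rag

Each pair mirrors across the alphabet (b↔y, u↔f, y↔b): positions sum to 25. Letters are reflected about the middle of the alphabet (position → 25−position): Atbash.
Reversing it on izt: i↔r, z↔a, t↔g.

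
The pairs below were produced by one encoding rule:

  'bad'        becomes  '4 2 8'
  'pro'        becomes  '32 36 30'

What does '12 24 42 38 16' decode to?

flush

b(#2)→4 and a(#1)→2: differences scale by 2, so n = 2·pos + 0. The formula is n = 2×(alphabet index, a=1).
Decoding 12 24 42 38 16: 12→(12−0)÷2=6=f, 24→(24−0)÷2=12=l, 42→(42−0)÷2=21=u, 38→(38−0)÷2=19=s, 16→(16−0)÷2=8=h.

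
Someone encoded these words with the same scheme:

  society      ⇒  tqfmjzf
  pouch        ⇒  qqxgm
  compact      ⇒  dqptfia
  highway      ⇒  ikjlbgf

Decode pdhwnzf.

obesity

In society: s→t is +1, o→q is +2, c→f is +3, i→m is +4 — the shift increases by 1 each position. The shift increases by 1 at each position, starting from +1: 1, 2, 3, ….
Reversing it on pdhwnzf: p−1=o, d−2=b, h−3=e, w−4=s, n−5=i, z−6=t, f−7=y.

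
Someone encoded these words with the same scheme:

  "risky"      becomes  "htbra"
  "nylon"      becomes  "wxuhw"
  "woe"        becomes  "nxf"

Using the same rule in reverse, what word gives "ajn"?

Two steps: reverse the string, then apply a Caesar shift of +9.
Decoding ajn: shift back: a−9=r, j−9=a, n−9=e → rae; then reverse → ear.

ear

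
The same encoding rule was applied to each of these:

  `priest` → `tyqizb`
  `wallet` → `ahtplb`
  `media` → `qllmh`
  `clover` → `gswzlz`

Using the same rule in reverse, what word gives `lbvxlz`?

A repeating key of period 3 is used — shifts +4, +7, +8 over and over.
Decoding lbvxlz: l−4=h, b−7=u, v−8=n, x−4=t, l−7=e, z−8=r.

hunter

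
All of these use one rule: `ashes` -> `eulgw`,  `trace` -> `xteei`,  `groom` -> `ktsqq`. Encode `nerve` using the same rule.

rgvxi

Shifts by position in ashes: pos 0: a→e (+4), pos 1: s→u (+2), pos 2: h→l (+4), pos 3: e→g (+2) — repeating every 2. A repeating key of period 2 is used — shifts +4, +2 over and over.
On nerve: n+4=r, e+2=g, r+4=v, v+2=x, e+4=i.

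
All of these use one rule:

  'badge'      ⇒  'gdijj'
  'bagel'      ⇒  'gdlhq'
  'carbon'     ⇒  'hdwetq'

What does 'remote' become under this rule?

Shifts by position in badge: pos 0: b→g (+5), pos 1: a→d (+3), pos 2: d→i (+5), pos 3: g→j (+3) — repeating every 2. The shifts repeat in a cycle of length 2: positions 0,1,… shift by +5, +3, then the pattern repeats.
For remote: r+5=w, e+3=h, m+5=r, o+3=r, t+5=y, e+3=h.

whrryh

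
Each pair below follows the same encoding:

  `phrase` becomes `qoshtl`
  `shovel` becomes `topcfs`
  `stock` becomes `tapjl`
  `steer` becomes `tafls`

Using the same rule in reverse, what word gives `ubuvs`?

Shifts by position in phrase: pos 0: p→q (+1), pos 1: h→o (+7), pos 2: r→s (+1), pos 3: a→h (+7) — repeating every 2. It's a Vigenère-style cipher with numeric key [1,7]: position i shifts by key[i mod 2].
Reversing it on ubuvs: u−1=t, b−7=u, u−1=t, v−7=o, s−1=r.

tutor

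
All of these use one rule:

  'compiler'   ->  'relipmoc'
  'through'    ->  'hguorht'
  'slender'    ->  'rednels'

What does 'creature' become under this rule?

It's just the letters in reverse order.
On creature: reverse → erutaerc.

erutaerc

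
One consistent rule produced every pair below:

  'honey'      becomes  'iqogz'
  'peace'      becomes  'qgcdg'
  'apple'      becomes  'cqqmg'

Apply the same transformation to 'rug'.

Vowels shift forward by 2 and consonants shift forward by 1.
Applying it to rug: r(cons)+1=s, u(vowel)+2=w, g(cons)+1=h.

swh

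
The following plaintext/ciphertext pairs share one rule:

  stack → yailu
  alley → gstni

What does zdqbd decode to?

In stack: s→y is +6, t→a is +7, a→i is +8, c→l is +9 — the shift increases by 1 each position. Each letter shifts forward by (position + 6), i.e. 6, 7, 8, … — the shift grows by one for each successive letter.
Undoing it on zdqbd: z−6=t, d−7=w, q−8=i, b−9=s, d−10=t.

twist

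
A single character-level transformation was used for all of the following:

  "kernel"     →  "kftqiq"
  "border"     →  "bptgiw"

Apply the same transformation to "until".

In kernel: k→k is +0, e→f is +1, r→t is +2, n→q is +3 — the shift increases by 1 each position. The shift increases by 1 at each position, starting from +0: 0, 1, 2, ….
For until: u+0=u, n+1=o, t+2=v, i+3=l, l+4=p.

uovlp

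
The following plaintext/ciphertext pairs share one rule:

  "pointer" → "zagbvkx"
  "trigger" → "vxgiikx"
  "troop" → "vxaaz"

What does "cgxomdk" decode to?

miracle

p(15)→z(25) and o(14)→a(0) fit y≡25x+14 (mod 26); the inverse of 25 mod 26 is 25. Treating letters as 0–25, the rule is x ↦ 25x + 14 (mod 26).
Undoing it on cgxomdk: c(2)→25·(2−14)≡12=m; g(6)→25·(6−14)≡8=i; x(23)→25·(23−14)≡17=r; o(14)→25·(14−14)≡0=a; m(12)→25·(12−14)≡2=c; d(3)→25·(3−14)≡11=l; k(10)→25·(10−14)≡4=e (all mod 26).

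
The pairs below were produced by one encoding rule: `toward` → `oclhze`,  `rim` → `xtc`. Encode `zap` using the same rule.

The word is reversed, then every letter is shifted forward by 11.
For zap: reverse → paz; then shift: p+11=a, a+11=l, z+11=k.

alk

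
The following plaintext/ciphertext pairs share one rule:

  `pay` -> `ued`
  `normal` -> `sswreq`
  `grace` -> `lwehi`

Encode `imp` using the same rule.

The shift depends on letter class: consonant p→u is +5, but vowel a→e is +4. Vowels shift forward by 4 and consonants shift forward by 5.
Applying it to imp: i(vowel)+4=m, m(cons)+5=r, p(cons)+5=u.

mru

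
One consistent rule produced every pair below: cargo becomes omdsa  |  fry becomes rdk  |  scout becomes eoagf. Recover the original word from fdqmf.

Compare letters: c→o is +12, a→m is +12, r→d is +12 — a constant shift. Each letter is shifted forward by 12 in the alphabet (a Caesar shift of +12).
Reversing it on fdqmf: f−12=t, d−12=r, q−12=e, m−12=a, f−12=t.

treat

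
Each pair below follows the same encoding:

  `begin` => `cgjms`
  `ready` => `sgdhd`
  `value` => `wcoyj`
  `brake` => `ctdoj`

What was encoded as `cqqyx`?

bonus

The shift increases by 1 at each position, starting from +1: 1, 2, 3, ….
Reversing it on cqqyx: c−1=b, q−2=o, q−3=n, y−4=u, x−5=s.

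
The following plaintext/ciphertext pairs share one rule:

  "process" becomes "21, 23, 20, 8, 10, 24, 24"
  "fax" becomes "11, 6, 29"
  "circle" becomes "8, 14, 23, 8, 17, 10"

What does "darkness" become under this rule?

p is letter #16 and maps to 21: an offset of 5. Each letter is replaced by its alphabet position (a=1..z=26) + 5.
Applying it to darkness: d=4→9, a=1→6, r=18→23, k=11→16, n=14→19, e=5→10, s=19→24, s=19→24.

9, 6, 23, 16, 19, 10, 24, 24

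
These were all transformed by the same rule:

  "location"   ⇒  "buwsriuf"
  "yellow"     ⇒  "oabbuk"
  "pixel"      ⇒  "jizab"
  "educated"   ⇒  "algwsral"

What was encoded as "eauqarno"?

This is an affine cipher: with a=0,…,z=25, each position x becomes (15x+18) mod 26.
Undoing it on eauqarno: e(4)→7·(4−18)≡6=g; a(0)→7·(0−18)≡4=e; u(20)→7·(20−18)≡14=o; q(16)→7·(16−18)≡12=m; a(0)→7·(0−18)≡4=e; r(17)→7·(17−18)≡19=t; n(13)→7·(13−18)≡17=r; o(14)→7·(14−18)≡24=y (all mod 26).

geometry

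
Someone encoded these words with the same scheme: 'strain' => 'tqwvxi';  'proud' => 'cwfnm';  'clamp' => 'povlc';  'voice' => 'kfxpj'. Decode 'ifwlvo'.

Each letter's alphabet position (a=0..z=25) is mapped through 23·x+21 mod 26 — an affine cipher.
Reversing it on ifwlvo: i(8)→17·(8−21)≡13=n; f(5)→17·(5−21)≡14=o; w(22)→17·(22−21)≡17=r; l(11)→17·(11−21)≡12=m; v(21)→17·(21−21)≡0=a; o(14)→17·(14−21)≡11=l (all mod 26).

normal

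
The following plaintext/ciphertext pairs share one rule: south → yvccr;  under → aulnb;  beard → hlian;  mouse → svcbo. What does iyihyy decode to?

In south: s→y is +6, o→v is +7, u→c is +8, t→c is +9 — the shift increases by 1 each position. The shift increases by 1 at each position, starting from +6: 6, 7, 8, ….
Reversing it on iyihyy: i−6=c, y−7=r, i−8=a, h−9=y, y−10=o, y−11=n.

crayon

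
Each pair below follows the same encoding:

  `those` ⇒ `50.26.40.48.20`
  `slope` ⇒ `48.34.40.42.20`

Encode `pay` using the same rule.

t(#20)→50 and h(#8)→26: differences scale by 2, so n = 2·pos + 10. With a=1..z=26, the number is 2·pos + 10.
For pay: p=16→42, a=1→12, y=25→60.

42.12.60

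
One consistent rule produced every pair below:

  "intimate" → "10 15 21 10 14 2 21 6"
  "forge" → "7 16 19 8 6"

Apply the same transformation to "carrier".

4 2 19 19 10 6 19

i is letter #9 and maps to 10: an offset of 1. Letters become their 1-based position plus 1 (so a→2, b→3, …).
Applying it to carrier: c=3→4, a=1→2, r=18→19, r=18→19, i=9→10, e=5→6, r=18→19.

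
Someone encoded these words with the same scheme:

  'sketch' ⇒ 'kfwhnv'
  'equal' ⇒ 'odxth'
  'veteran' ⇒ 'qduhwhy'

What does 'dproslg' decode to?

The word is reversed, then every letter is shifted forward by 3.
Undoing it on dproslg: shift back: d−3=a, p−3=m, r−3=o, o−3=l, s−3=p, l−3=i, g−3=d → amolpid; then reverse → diploma.

diploma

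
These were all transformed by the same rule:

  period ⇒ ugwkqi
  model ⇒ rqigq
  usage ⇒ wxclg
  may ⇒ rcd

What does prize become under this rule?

uwkeg

The shift depends on letter class: consonant p→u is +5, but vowel e→g is +2. Vowels shift forward by 2 and consonants shift forward by 5.
On prize: p(cons)+5=u, r(cons)+5=w, i(vowel)+2=k, z(cons)+5=e, e(vowel)+2=g.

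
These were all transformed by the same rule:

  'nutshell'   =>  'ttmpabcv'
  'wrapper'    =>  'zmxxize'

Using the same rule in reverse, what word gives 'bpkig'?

The output letters match the input read backwards, each shifted +8: nutshell reversed is llehstun. Two steps: reverse the string, then apply a Caesar shift of +8.
Reversing it on bpkig: shift back: b−8=t, p−8=h, k−8=c, i−8=a, g−8=y → thcay; then reverse → yacht.

yacht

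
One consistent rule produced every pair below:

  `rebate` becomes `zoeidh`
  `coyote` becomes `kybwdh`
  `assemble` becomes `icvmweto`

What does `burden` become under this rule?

Shifts by position in rebate: pos 0: r→z (+8), pos 1: e→o (+10), pos 2: b→e (+3), pos 3: a→i (+8), pos 4: t→d (+10), pos 5: e→h (+3) — repeating every 3. A repeating key of period 3 is used — shifts +8, +10, +3 over and over.
Applying it to burden: b+8=j, u+10=e, r+3=u, d+8=l, e+10=o, n+3=q.

jeuloq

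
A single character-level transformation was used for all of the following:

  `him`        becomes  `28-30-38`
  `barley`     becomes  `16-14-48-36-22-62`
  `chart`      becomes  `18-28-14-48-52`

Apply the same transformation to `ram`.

48-14-38

h(#8)→28 and i(#9)→30: differences scale by 2, so n = 2·pos + 12. The formula is n = 2×(alphabet index, a=1) + 12.
For ram: r=18→48, a=1→14, m=13→38.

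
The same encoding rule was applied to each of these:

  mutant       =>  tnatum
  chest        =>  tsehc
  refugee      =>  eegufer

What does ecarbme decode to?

embrace

The output letters match the input read backwards: mutant reversed is tnatum. It's just the letters in reverse order.
Decoding ecarbme: then reverse → embrace.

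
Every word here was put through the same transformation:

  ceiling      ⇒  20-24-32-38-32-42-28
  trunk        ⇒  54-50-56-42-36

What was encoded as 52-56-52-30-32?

The formula is n = 2×(alphabet index, a=1) + 14.
Decoding 52-56-52-30-32: 52→(52−14)÷2=19=s, 56→(56−14)÷2=21=u, 52→(52−14)÷2=19=s, 30→(30−14)÷2=8=h, 32→(32−14)÷2=9=i.

sushi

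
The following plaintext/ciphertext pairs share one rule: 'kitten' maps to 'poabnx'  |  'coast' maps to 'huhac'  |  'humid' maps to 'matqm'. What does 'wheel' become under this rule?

bnlmu

In kitten: k→p is +5, i→o is +6, t→a is +7, t→b is +8 — the shift increases by 1 each position. The shift increases by 1 at each position, starting from +5: 5, 6, 7, ….
For wheel: w+5=b, h+6=n, e+7=l, e+8=m, l+9=u.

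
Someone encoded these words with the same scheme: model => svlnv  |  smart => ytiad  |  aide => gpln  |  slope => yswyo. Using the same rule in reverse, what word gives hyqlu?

Letter i (0-indexed) is shifted by i+6, so successive shifts are 6, 7, 8, ….
Decoding hyqlu: h−6=b, y−7=r, q−8=i, l−9=c, u−10=k.

brick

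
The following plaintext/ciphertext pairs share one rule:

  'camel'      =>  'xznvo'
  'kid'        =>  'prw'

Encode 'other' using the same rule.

lgsvi

Each pair mirrors across the alphabet (c↔x, a↔z, m↔n): positions sum to 25. Each letter is replaced by its mirror in the alphabet: a↔z, b↔y, c↔x, and so on (the Atbash cipher).
On other: o↔l, t↔g, h↔s, e↔v, r↔i.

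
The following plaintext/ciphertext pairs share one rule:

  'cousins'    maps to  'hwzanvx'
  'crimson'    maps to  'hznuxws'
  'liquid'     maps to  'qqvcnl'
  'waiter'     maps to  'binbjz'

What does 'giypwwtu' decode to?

Shifts by position in cousins: pos 0: c→h (+5), pos 1: o→w (+8), pos 2: u→z (+5), pos 3: s→a (+8) — repeating every 2. The shifts repeat in a cycle of length 2: positions 0,1,… shift by +5, +8, then the pattern repeats.
Undoing it on giypwwtu: g−5=b, i−8=a, y−5=t, p−8=h, w−5=r, w−8=o, t−5=o, u−8=m.

bathroom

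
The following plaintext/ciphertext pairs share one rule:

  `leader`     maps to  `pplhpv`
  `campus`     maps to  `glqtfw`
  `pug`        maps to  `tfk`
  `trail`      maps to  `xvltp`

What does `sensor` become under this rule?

The shift depends on letter class: consonant l→p is +4, but vowel e→p is +11. Two shifts are in play — +11 for a/e/i/o/u, +4 for every other letter.
Applying it to sensor: s(cons)+4=w, e(vowel)+11=p, n(cons)+4=r, s(cons)+4=w, o(vowel)+11=z, r(cons)+4=v.

wprwzv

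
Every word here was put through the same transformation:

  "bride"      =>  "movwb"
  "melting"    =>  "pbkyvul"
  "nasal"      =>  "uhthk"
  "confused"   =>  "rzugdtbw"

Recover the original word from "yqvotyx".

thirsty

b(1)→m(12) and r(17)→o(14) fit y≡5x+7 (mod 26); the inverse of 5 mod 26 is 21. Each letter's alphabet position (a=0..z=25) is mapped through 5·x+7 mod 26 — an affine cipher.
Reversing it on yqvotyx: y(24)→21·(24−7)≡19=t; q(16)→21·(16−7)≡7=h; v(21)→21·(21−7)≡8=i; o(14)→21·(14−7)≡17=r; t(19)→21·(19−7)≡18=s; y(24)→21·(24−7)≡19=t; x(23)→21·(23−7)≡24=y (all mod 26).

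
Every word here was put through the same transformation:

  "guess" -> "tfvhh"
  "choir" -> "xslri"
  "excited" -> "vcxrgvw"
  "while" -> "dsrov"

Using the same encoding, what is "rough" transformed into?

g(6)→t(19) and u(20)→f(5) fit y≡25x+25 (mod 26); the inverse of 25 mod 26 is 25. Each letter's alphabet position (a=0..z=25) is mapped through 25·x+25 mod 26 — an affine cipher.
Applying it to rough: r(17)→25·17+25≡8=i; o(14)→25·14+25≡11=l; u(20)→25·20+25≡5=f; g(6)→25·6+25≡19=t; h(7)→25·7+25≡18=s (all mod 26).

ilfts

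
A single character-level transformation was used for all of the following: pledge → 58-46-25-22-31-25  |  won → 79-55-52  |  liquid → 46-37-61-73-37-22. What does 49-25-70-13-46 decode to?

The formula is n = 3×(alphabet index, a=1) + 10.
Reversing it on 49-25-70-13-46: 49→(49−10)÷3=13=m, 25→(25−10)÷3=5=e, 70→(70−10)÷3=20=t, 13→(13−10)÷3=1=a, 46→(46−10)÷3=12=l.

metal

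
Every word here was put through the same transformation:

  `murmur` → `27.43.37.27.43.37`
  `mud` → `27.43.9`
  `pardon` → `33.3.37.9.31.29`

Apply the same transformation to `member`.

27.11.27.5.11.37

m(#13)→27 and u(#21)→43: differences scale by 2, so n = 2·pos + 1. Each letter becomes 2×(its alphabet position, a=1..z=26) + 1.
On member: m=13→27, e=5→11, m=13→27, b=2→5, e=5→11, r=18→37.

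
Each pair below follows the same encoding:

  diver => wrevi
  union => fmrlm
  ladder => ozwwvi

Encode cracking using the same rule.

Each pair mirrors across the alphabet (d↔w, i↔r, v↔e): positions sum to 25. Letters are reflected about the middle of the alphabet (position → 25−position): Atbash.
Applying it to cracking: c↔x, r↔i, a↔z, c↔x, k↔p, i↔r, n↔m, g↔t.

xizxprmt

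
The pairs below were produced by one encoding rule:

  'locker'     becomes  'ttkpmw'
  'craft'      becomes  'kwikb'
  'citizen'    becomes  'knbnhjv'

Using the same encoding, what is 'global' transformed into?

oqwgiq

Shifts by position in locker: pos 0: l→t (+8), pos 1: o→t (+5), pos 2: c→k (+8), pos 3: k→p (+5) — repeating every 2. It's a Vigenère-style cipher with numeric key [8,5]: position i shifts by key[i mod 2].
Applying it to global: g+8=o, l+5=q, o+8=w, b+5=g, a+8=i, l+5=q.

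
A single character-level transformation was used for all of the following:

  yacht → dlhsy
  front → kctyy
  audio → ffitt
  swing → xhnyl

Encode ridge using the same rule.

wtirj

Shifts by position in yacht: pos 0: y→d (+5), pos 1: a→l (+11), pos 2: c→h (+5), pos 3: h→s (+11) — repeating every 2. It's a Vigenère-style cipher with numeric key [5,11]: position i shifts by key[i mod 2].
On ridge: r+5=w, i+11=t, d+5=i, g+11=r, e+5=j.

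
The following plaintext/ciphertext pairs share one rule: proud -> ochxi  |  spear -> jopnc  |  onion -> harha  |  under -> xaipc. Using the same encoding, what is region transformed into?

cpdrha

Treating letters as 0–25, the rule is x ↦ 7x + 13 (mod 26).
On region: r(17)→7·17+13≡2=c; e(4)→7·4+13≡15=p; g(6)→7·6+13≡3=d; i(8)→7·8+13≡17=r; o(14)→7·14+13≡7=h; n(13)→7·13+13≡0=a (all mod 26).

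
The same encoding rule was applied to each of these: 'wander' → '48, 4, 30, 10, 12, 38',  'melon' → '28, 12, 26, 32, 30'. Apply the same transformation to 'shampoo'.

40, 18, 4, 28, 34, 32, 32

w(#23)→48 and a(#1)→4: differences scale by 2, so n = 2·pos + 2. The formula is n = 2×(alphabet index, a=1) + 2.
For shampoo: s=19→40, h=8→18, a=1→4, m=13→28, p=16→34, o=15→32, o=15→32.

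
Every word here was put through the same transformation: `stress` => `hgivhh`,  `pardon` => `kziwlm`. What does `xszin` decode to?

charm

Each letter is replaced by its mirror in the alphabet: a↔z, b↔y, c↔x, and so on (the Atbash cipher).
Reversing it on xszin: x↔c, s↔h, z↔a, i↔r, n↔m.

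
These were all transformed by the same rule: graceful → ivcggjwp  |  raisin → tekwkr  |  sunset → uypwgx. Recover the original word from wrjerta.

unhappy

Shifts by position in graceful: pos 0: g→i (+2), pos 1: r→v (+4), pos 2: a→c (+2), pos 3: c→g (+4) — repeating every 2. It's a Vigenère-style cipher with numeric key [2,4]: position i shifts by key[i mod 2].
Undoing it on wrjerta: w−2=u, r−4=n, j−2=h, e−4=a, r−2=p, t−4=p, a−2=y.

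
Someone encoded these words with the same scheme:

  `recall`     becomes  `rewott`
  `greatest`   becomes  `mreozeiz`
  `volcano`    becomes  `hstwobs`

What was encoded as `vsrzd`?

forth

Each letter's alphabet position (a=0..z=25) is mapped through 17·x+14 mod 26 — an affine cipher.
Reversing it on vsrzd: v(21)→23·(21−14)≡5=f; s(18)→23·(18−14)≡14=o; r(17)→23·(17−14)≡17=r; z(25)→23·(25−14)≡19=t; d(3)→23·(3−14)≡7=h (all mod 26).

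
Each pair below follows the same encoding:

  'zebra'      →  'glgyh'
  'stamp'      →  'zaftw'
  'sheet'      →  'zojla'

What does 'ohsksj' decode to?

Shifts by position in zebra: pos 0: z→g (+7), pos 1: e→l (+7), pos 2: b→g (+5), pos 3: r→y (+7), pos 4: a→h (+7) — repeating every 3. A repeating key of period 3 is used — shifts +7, +7, +5 over and over.
Decoding ohsksj: o−7=h, h−7=a, s−5=n, k−7=d, s−7=l, j−5=e.

handle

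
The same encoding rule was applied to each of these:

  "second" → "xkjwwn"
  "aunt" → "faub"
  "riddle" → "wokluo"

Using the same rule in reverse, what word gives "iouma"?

diner

In second: s→x is +5, e→k is +6, c→j is +7, o→w is +8 — the shift increases by 1 each position. The shift increases by 1 at each position, starting from +5: 5, 6, 7, ….
Decoding iouma: i−5=d, o−6=i, u−7=n, m−8=e, a−9=r.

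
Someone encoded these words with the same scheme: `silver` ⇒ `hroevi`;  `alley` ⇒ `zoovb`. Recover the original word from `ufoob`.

fully

Each pair mirrors across the alphabet (s↔h, i↔r, l↔o): positions sum to 25. Each letter is replaced by its mirror in the alphabet: a↔z, b↔y, c↔x, and so on (the Atbash cipher).
Decoding ufoob: u↔f, f↔u, o↔l, o↔l, b↔y.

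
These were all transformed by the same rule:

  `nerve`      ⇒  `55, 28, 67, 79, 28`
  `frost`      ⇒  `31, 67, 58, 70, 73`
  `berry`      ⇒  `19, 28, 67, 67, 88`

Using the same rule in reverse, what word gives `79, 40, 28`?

Each letter becomes 3×(its alphabet position, a=1..z=26) + 13.
Decoding 79, 40, 28: 79→(79−13)÷3=22=v, 40→(40−13)÷3=9=i, 28→(28−13)÷3=5=e.

vie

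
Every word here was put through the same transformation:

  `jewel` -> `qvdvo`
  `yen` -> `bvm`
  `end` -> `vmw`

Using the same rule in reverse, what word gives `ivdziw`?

reward

Each pair mirrors across the alphabet (j↔q, e↔v, w↔d): positions sum to 25. This is the alphabet-reversal cipher (Atbash): a becomes z, b becomes y, etc.
Decoding ivdziw: i↔r, v↔e, d↔w, z↔a, i↔r, w↔d.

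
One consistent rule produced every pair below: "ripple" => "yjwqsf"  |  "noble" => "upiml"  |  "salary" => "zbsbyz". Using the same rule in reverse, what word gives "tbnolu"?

Shifts by position in ripple: pos 0: r→y (+7), pos 1: i→j (+1), pos 2: p→w (+7), pos 3: p→q (+1) — repeating every 2. The shifts repeat in a cycle of length 2: positions 0,1,… shift by +7, +1, then the pattern repeats.
Reversing it on tbnolu: t−7=m, b−1=a, n−7=g, o−1=n, l−7=e, u−1=t.

magnet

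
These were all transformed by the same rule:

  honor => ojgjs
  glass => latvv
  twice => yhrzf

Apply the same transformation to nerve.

gfsef

h(7)→o(14) and o(14)→j(9) fit y≡3x+19 (mod 26); the inverse of 3 mod 26 is 9. Treating letters as 0–25, the rule is x ↦ 3x + 19 (mod 26).
For nerve: n(13)→3·13+19≡6=g; e(4)→3·4+19≡5=f; r(17)→3·17+19≡18=s; v(21)→3·21+19≡4=e; e(4)→3·4+19≡5=f (all mod 26).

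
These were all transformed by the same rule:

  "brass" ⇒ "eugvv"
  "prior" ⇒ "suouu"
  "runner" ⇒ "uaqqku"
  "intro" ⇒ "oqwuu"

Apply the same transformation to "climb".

The shift depends on letter class: consonant b→e is +3, but vowel a→g is +6. Two shifts are in play — +6 for a/e/i/o/u, +3 for every other letter.
For climb: c(cons)+3=f, l(cons)+3=o, i(vowel)+6=o, m(cons)+3=p, b(cons)+3=e.

foope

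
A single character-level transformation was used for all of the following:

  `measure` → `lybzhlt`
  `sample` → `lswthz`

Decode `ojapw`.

The output letters match the input read backwards, each shifted +7: measure reversed is erusaem. Read the word backwards and shift each letter +7.
Reversing it on ojapw: shift back: o−7=h, j−7=c, a−7=t, p−7=i, w−7=p → hctip; then reverse → pitch.

pitch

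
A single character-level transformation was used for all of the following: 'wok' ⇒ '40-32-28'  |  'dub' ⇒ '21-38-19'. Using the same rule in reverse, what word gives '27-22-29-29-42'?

jelly

w is letter #23 and maps to 40: an offset of 17. The number is (letter's place in the alphabet, a=1) + 17.
Undoing it on 27-22-29-29-42: 27→(27−17)÷1=10=j, 22→(22−17)÷1=5=e, 29→(29−17)÷1=12=l, 29→(29−17)÷1=12=l, 42→(42−17)÷1=25=y.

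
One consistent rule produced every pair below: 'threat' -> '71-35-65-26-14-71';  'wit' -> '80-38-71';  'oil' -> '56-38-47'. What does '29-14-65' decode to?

far

t(#20)→71 and h(#8)→35: differences scale by 3, so n = 3·pos + 11. With a=1..z=26, the number is 3·pos + 11.
Reversing it on 29-14-65: 29→(29−11)÷3=6=f, 14→(14−11)÷3=1=a, 65→(65−11)÷3=18=r.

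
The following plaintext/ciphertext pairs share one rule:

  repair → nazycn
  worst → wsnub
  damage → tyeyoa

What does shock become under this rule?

r(17)→n(13) and e(4)→a(0) fit y≡7x+24 (mod 26); the inverse of 7 mod 26 is 15. This is an affine cipher: with a=0,…,z=25, each position x becomes (7x+24) mod 26.
For shock: s(18)→7·18+24≡20=u; h(7)→7·7+24≡21=v; o(14)→7·14+24≡18=s; c(2)→7·2+24≡12=m; k(10)→7·10+24≡16=q (all mod 26).

uvsmq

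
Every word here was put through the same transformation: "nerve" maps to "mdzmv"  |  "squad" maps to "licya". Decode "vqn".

fin

The output letters match the input read backwards, each shifted +8: nerve reversed is evren. Two steps: reverse the string, then apply a Caesar shift of +8.
Reversing it on vqn: shift back: v−8=n, q−8=i, n−8=f → nif; then reverse → fin.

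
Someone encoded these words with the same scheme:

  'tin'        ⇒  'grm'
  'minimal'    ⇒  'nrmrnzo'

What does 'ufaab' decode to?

Each pair mirrors across the alphabet (t↔g, i↔r, n↔m): positions sum to 25. This is the alphabet-reversal cipher (Atbash): a becomes z, b becomes y, etc.
Reversing it on ufaab: u↔f, f↔u, a↔z, a↔z, b↔y.

fuzzy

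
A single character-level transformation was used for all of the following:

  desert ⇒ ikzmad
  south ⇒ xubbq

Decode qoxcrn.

liquid

The shift increases by 1 at each position, starting from +5: 5, 6, 7, ….
Undoing it on qoxcrn: q−5=l, o−6=i, x−7=q, c−8=u, r−9=i, n−10=d.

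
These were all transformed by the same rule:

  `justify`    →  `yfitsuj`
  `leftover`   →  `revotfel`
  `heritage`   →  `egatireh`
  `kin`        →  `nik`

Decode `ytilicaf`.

The output letters match the input read backwards: justify reversed is yfitsuj. The word is simply reversed.
Reversing it on ytilicaf: then reverse → facility.

facility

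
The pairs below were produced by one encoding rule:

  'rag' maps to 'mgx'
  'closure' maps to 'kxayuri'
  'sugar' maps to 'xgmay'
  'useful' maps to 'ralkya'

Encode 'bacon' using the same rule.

The output letters match the input read backwards, each shifted +6: rag reversed is gar. Two steps: reverse the string, then apply a Caesar shift of +6.
On bacon: reverse → nocab; then shift: n+6=t, o+6=u, c+6=i, a+6=g, b+6=h.

tuigh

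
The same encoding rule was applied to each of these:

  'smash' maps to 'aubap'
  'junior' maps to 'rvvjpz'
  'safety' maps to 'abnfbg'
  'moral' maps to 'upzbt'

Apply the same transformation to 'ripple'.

zjxxtf

The shift depends on letter class: consonant s→a is +8, but vowel a→b is +1. Two shifts are in play — +1 for a/e/i/o/u, +8 for every other letter.
Applying it to ripple: r(cons)+8=z, i(vowel)+1=j, p(cons)+8=x, p(cons)+8=x, l(cons)+8=t, e(vowel)+1=f.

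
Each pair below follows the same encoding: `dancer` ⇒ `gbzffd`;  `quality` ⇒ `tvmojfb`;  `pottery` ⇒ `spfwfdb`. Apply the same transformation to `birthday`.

Shifts by position in dancer: pos 0: d→g (+3), pos 1: a→b (+1), pos 2: n→z (+12), pos 3: c→f (+3), pos 4: e→f (+1), pos 5: r→d (+12) — repeating every 3. A repeating key of period 3 is used — shifts +3, +1, +12 over and over.
For birthday: b+3=e, i+1=j, r+12=d, t+3=w, h+1=i, d+12=p, a+3=d, y+1=z.

ejdwipdz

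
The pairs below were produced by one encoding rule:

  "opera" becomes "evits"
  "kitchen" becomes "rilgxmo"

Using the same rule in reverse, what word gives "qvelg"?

The output letters match the input read backwards, each shifted +4: opera reversed is arepo. Two steps: reverse the string, then apply a Caesar shift of +4.
Decoding qvelg: shift back: q−4=m, v−4=r, e−4=a, l−4=h, g−4=c → mrahc; then reverse → charm.

charm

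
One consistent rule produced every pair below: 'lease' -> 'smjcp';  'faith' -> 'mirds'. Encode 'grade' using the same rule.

The shift increases by 1 at each position, starting from +7: 7, 8, 9, ….
For grade: g+7=n, r+8=z, a+9=j, d+10=n, e+11=p.

nzjnp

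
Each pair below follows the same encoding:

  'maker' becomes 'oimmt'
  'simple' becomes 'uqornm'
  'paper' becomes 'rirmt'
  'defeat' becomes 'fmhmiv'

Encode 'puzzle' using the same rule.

The shift depends on letter class: consonant m→o is +2, but vowel a→i is +8. Vowels shift forward by 8 and consonants shift forward by 2.
On puzzle: p(cons)+2=r, u(vowel)+8=c, z(cons)+2=b, z(cons)+2=b, l(cons)+2=n, e(vowel)+8=m.

rcbbnm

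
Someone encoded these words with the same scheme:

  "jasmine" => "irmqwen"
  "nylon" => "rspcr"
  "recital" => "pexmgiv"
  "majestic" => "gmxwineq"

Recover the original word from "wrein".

The output letters match the input read backwards, each shifted +4: jasmine reversed is enimsaj. Two steps: reverse the string, then apply a Caesar shift of +4.
Decoding wrein: shift back: w−4=s, r−4=n, e−4=a, i−4=e, n−4=j → snaej; then reverse → jeans.

jeans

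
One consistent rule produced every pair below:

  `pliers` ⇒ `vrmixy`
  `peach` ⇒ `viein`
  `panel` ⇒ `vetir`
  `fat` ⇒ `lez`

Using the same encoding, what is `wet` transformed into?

The shift depends on letter class: consonant p→v is +6, but vowel i→m is +4. The rule splits by letter class: vowels +4, consonants +6.
Applying it to wet: w(cons)+6=c, e(vowel)+4=i, t(cons)+6=z.

ciz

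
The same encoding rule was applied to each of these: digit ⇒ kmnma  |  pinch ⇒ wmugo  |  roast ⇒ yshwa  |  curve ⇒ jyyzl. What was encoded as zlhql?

shame

Shifts by position in digit: pos 0: d→k (+7), pos 1: i→m (+4), pos 2: g→n (+7), pos 3: i→m (+4) — repeating every 2. It's a Vigenère-style cipher with numeric key [7,4]: position i shifts by key[i mod 2].
Decoding zlhql: z−7=s, l−4=h, h−7=a, q−4=m, l−7=e.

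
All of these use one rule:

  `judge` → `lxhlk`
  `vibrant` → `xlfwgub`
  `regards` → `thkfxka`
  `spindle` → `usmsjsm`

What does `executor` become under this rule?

gaihaawa

In judge: j→l is +2, u→x is +3, d→h is +4, g→l is +5 — the shift increases by 1 each position. Each letter shifts forward by (position + 2), i.e. 2, 3, 4, … — the shift grows by one for each successive letter.
For executor: e+2=g, x+3=a, e+4=i, c+5=h, u+6=a, t+7=a, o+8=w, r+9=a.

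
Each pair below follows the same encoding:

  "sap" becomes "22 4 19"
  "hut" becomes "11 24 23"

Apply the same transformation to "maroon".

16 4 21 18 18 17

s is letter #19 and maps to 22: an offset of 3. Each letter is replaced by its alphabet position (a=1..z=26) + 3.
Applying it to maroon: m=13→16, a=1→4, r=18→21, o=15→18, o=15→18, n=14→17.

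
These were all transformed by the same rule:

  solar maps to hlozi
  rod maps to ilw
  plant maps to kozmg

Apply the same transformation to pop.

klk

Each pair mirrors across the alphabet (s↔h, o↔l, l↔o): positions sum to 25. Letters are reflected about the middle of the alphabet (position → 25−position): Atbash.
For pop: p↔k, o↔l, p↔k.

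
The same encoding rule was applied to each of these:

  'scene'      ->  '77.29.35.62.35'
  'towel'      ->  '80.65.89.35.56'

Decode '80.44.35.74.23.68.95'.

s(#19)→77 and c(#3)→29: differences scale by 3, so n = 3·pos + 20. Each letter becomes 3×(its alphabet position, a=1..z=26) + 20.
Decoding 80.44.35.74.23.68.95: 80→(80−20)÷3=20=t, 44→(44−20)÷3=8=h, 35→(35−20)÷3=5=e, 74→(74−20)÷3=18=r, 23→(23−20)÷3=1=a, 68→(68−20)÷3=16=p, 95→(95−20)÷3=25=y.

therapy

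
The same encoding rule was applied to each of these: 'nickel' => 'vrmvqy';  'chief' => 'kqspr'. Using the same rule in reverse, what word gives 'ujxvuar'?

mankind

Letter i (0-indexed) is shifted by i+8, so successive shifts are 8, 9, 10, ….
Decoding ujxvuar: u−8=m, j−9=a, x−10=n, v−11=k, u−12=i, a−13=n, r−14=d.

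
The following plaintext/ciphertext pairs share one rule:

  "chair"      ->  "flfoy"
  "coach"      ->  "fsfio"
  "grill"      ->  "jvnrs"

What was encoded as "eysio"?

bunch

In chair: c→f is +3, h→l is +4, a→f is +5, i→o is +6 — the shift increases by 1 each position. The shift increases by 1 at each position, starting from +3: 3, 4, 5, ….
Decoding eysio: e−3=b, y−4=u, s−5=n, i−6=c, o−7=h.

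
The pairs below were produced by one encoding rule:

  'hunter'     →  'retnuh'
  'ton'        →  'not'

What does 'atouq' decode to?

quota

The output letters match the input read backwards: hunter reversed is retnuh. It's just the letters in reverse order.
Reversing it on atouq: then reverse → quota.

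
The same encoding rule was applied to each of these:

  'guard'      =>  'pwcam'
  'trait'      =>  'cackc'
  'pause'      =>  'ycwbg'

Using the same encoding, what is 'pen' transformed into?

The shift depends on letter class: consonant g→p is +9, but vowel u→w is +2. The rule splits by letter class: vowels +2, consonants +9.
Applying it to pen: p(cons)+9=y, e(vowel)+2=g, n(cons)+9=w.

ygw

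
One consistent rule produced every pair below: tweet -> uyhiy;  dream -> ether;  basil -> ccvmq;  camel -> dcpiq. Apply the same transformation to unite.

In tweet: t→u is +1, w→y is +2, e→h is +3, e→i is +4 — the shift increases by 1 each position. Letter i (0-indexed) is shifted by i+1, so successive shifts are 1, 2, 3, ….
For unite: u+1=v, n+2=p, i+3=l, t+4=x, e+5=j.

vplxj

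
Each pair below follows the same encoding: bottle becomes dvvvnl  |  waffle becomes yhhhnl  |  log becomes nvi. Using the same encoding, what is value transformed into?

xhnbl

The shift depends on letter class: consonant b→d is +2, but vowel o→v is +7. The rule splits by letter class: vowels +7, consonants +2.
On value: v(cons)+2=x, a(vowel)+7=h, l(cons)+2=n, u(vowel)+7=b, e(vowel)+7=l.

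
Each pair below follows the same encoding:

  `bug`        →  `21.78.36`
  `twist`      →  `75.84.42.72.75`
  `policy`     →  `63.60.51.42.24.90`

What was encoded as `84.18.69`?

war

Each letter becomes 3×(its alphabet position, a=1..z=26) + 15.
Decoding 84.18.69: 84→(84−15)÷3=23=w, 18→(18−15)÷3=1=a, 69→(69−15)÷3=18=r.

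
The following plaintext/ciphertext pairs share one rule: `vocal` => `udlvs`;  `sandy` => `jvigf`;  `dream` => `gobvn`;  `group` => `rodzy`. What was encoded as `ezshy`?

v(21)→u(20) and o(14)→d(3) fit y≡21x+21 (mod 26); the inverse of 21 mod 26 is 5. This is an affine cipher: with a=0,…,z=25, each position x becomes (21x+21) mod 26.
Undoing it on ezshy: e(4)→5·(4−21)≡19=t; z(25)→5·(25−21)≡20=u; s(18)→5·(18−21)≡11=l; h(7)→5·(7−21)≡8=i; y(24)→5·(24−21)≡15=p (all mod 26).

tulip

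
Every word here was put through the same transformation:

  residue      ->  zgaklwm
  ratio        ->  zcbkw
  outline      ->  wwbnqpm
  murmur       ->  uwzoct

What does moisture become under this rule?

Shifts by position in residue: pos 0: r→z (+8), pos 1: e→g (+2), pos 2: s→a (+8), pos 3: i→k (+2) — repeating every 2. A repeating key of period 2 is used — shifts +8, +2 over and over.
Applying it to moisture: m+8=u, o+2=q, i+8=q, s+2=u, t+8=b, u+2=w, r+8=z, e+2=g.

uqqubwzg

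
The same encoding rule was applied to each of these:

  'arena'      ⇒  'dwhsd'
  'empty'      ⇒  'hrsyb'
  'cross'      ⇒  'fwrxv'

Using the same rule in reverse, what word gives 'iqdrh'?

Shifts by position in arena: pos 0: a→d (+3), pos 1: r→w (+5), pos 2: e→h (+3), pos 3: n→s (+5) — repeating every 2. A repeating key of period 2 is used — shifts +3, +5 over and over.
Decoding iqdrh: i−3=f, q−5=l, d−3=a, r−5=m, h−3=e.

flame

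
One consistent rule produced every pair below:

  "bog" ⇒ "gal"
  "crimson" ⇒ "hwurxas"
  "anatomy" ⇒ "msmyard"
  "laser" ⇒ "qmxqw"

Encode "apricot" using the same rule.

The shift depends on letter class: consonant b→g is +5, but vowel o→a is +12. Two shifts are in play — +12 for a/e/i/o/u, +5 for every other letter.
For apricot: a(vowel)+12=m, p(cons)+5=u, r(cons)+5=w, i(vowel)+12=u, c(cons)+5=h, o(vowel)+12=a, t(cons)+5=y.

muwuhay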